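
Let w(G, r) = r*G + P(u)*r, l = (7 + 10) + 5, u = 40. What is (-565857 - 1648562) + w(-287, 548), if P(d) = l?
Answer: -2359639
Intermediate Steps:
l = 22 (l = 17 + 5 = 22)
P(d) = 22
w(G, r) = 22*r + G*r (w(G, r) = r*G + 22*r = G*r + 22*r = 22*r + G*r)
(-565857 - 1648562) + w(-287, 548) = (-565857 - 1648562) + 548*(22 - 287) = -2214419 + 548*(-265) = -2214419 - 145220 = -2359639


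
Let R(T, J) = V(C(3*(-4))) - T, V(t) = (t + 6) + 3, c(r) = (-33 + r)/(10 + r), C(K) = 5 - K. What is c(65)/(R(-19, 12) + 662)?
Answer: 32/53025 ≈ 0.00060349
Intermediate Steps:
c(r) = (-33 + r)/(10 + r)
V(t) = 9 + t (V(t) = (6 + t) + 3 = 9 + t)
R(T, J) = 26 - T (R(T, J) = (9 + (5 - 3*(-4))) - T = (9 + (5 - 1*(-12))) - T = (9 + (5 + 12)) - T = (9 + 17) - T = 26 - T)
c(65)/(R(-19, 12) + 662) = ((-33 + 65)/(10 + 65))/((26 - 1*(-19)) + 662) = (32/75)/((26 + 19) + 662) = ((1/75)*32)/(45 + 662) = (32/75)/707 = (32/75)*(1/707) = 32/53025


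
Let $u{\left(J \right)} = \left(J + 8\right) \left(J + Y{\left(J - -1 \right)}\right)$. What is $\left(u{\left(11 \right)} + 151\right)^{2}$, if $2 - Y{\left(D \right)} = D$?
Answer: $28900$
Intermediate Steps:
$Y{\left(D \right)} = 2 - D$
$u{\left(J \right)} = 8 + J$ ($u{\left(J \right)} = \left(J + 8\right) \left(J - \left(-2 + 1 + J\right)\right) = \left(8 + J\right) \left(J - \left(-1 + J\right)\right) = \left(8 + J\right) 1 = 8 + J$)
$\left(u{\left(11 \right)} + 151\right)^{2} = \left(\left(8 + 11\right) + 151\right)^{2} = \left(19 + 151\right)^{2} = 170^{2} = 28900$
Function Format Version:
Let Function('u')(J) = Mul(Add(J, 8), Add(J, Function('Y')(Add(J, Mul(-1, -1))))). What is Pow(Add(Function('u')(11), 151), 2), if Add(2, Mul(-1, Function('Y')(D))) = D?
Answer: 28900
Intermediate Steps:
Function('Y')(D) = Add(2, Mul(-1, D))
Function('u')(J) = Add(8, J) (Function('u')(J) = Mul(Add(J, 8), Add(J, Add(2, Mul(-1, Add(J, Mul(-1, -1)))))) = Mul(Add(8, J), Add(J, Add(2, Mul(-1, Add(J, 1))))) = Mul(Add(8, J), Add(J, Add(2, Mul(-1, Add(1, J))))) = Mul(Add(8, J), Add(J, Add(2, Add(-1, Mul(-1, J))))) = Mul(Add(8, J), Add(J, Add(1, Mul(-1, J)))) = Mul(Add(8, J), 1) = Add(8, J))
Pow(Add(Function('u')(11), 151), 2) = Pow(Add(Add(8, 11), 151), 2) = Pow(Add(19, 151), 2) = Pow(170, 2) = 28900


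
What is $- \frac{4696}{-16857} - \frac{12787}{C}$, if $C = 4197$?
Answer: $- \frac{65280449}{23582943} \approx -2.7681$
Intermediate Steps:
$- \frac{4696}{-16857} - \frac{12787}{C} = - \frac{4696}{-16857} - \frac{12787}{4197} = \left(-4696\right) \left(- \frac{1}{16857}\right) - \frac{12787}{4197} = \frac{4696}{16857} - \frac{12787}{4197} = - \frac{65280449}{23582943}$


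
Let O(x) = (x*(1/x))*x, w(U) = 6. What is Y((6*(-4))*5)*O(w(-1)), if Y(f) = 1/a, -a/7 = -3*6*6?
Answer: 1/126 ≈ 0.0079365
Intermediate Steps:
O(x) = x (O(x) = (x/x)*x = 1*x = x)
a = 756 (a = -7*(-3*6)*6 = -(-126)*6 = -7*(-108) = 756)
Y(f) = 1/756
Y((6*(-4))*5)*O(w(-1)) = (1/756)*6 = 1/126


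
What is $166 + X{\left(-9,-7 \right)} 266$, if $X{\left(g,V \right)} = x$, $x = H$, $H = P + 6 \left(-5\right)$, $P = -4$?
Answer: $-8878$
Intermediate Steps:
$H = -34$ ($H = -4 + 6 \left(-5\right) = -4 - 30 = -34$)
$x = -34$
$X{\left(g,V \right)} = -34$
$166 + X{\left(-9,-7 \right)} 266 = 166 - 9044 = -8878$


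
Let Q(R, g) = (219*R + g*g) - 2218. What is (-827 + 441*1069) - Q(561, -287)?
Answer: 267592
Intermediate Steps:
Q(R, g) = -2218 + g² + 219*R (Q(R, g) = (219*R + g²) - 2218 = (g² + 219*R) - 2218 = -2218 + g² + 219*R)
(-827 + 441*1069) - Q(561, -287) = (-827 + 441*1069) - (-2218 + (-287)² + 219*561) = (-827 + 471429) - (-2218 + 82369 + 122859) = 470602 - 1*203010 = 470602 - 203010 = 267592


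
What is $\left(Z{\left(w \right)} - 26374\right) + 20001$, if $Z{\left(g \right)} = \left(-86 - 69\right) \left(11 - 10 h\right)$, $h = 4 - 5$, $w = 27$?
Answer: $-9628$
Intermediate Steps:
$h = -1$ ($h = 4 - 5 = -1$)
$Z{\left(g \right)} = -3255$ ($Z{\left(g \right)} = \left(-86 - 69\right) \left(11 - -10\right) = - 155 \left(11 + 10\right) = \left(-155\right) 21 = -3255$)
$\left(Z{\left(w \right)} - 26374\right) + 20001 = \left(-3255 - 26374\right) + 20001 = -29629 + 20001 = -9628$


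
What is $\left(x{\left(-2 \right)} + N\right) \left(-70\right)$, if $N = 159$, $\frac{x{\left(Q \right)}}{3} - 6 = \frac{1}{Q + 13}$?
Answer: $- \frac{136500}{11} \approx -12409.0$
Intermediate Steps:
$x{\left(Q \right)} = 18 + \frac{3}{13 + Q}$ ($x{\left(Q \right)} = 18 + \frac{3}{Q + 13} = 18 + \frac{3}{13 + Q}$)
$\left(x{\left(-2 \right)} + N\right) \left(-70\right) = \left(\frac{3 \left(79 + 6 \left(-2\right)\right)}{13 - 2} + 159\right) \left(-70\right) = \left(\frac{3 \left(79 - 12\right)}{11} + 159\right) \left(-70\right) = \left(3 \cdot \frac{1}{11} \cdot 67 + 159\right) \left(-70\right) = \left(\frac{201}{11} + 159\right) \left(-70\right) = \frac{1950}{11} \left(-70\right) = - \frac{136500}{11}$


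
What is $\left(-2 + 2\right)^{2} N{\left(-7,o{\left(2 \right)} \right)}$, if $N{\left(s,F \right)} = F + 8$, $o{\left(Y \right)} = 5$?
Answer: $0$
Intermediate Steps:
$N{\left(s,F \right)} = 8 + F$
$\left(-2 + 2\right)^{2} N{\left(-7,o{\left(2 \right)} \right)} = \left(-2 + 2\right)^{2} \left(8 + 5\right) = 0^{2} \cdot 13 = 0 \cdot 13 = 0$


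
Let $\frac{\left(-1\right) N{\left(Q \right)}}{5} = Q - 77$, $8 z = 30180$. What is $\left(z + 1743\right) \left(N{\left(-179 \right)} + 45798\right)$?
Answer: $259658709$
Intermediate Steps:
$z = \frac{7545}{2}$ ($z = \frac{1}{8} \cdot 30180 = \frac{7545}{2} \approx 3772.5$)
$N{\left(Q \right)} = 385 - 5 Q$ ($N{\left(Q \right)} = - 5 \left(Q - 77\right) = - 5 \left(-77 + Q\right) = 385 - 5 Q$)
$\left(z + 1743\right) \left(N{\left(-179 \right)} + 45798\right) = \left(\frac{7545}{2} + 1743\right) \left(\left(385 - -895\right) + 45798\right) = \frac{11031 \left(\left(385 + 895\right) + 45798\right)}{2} = \frac{11031 \left(1280 + 45798\right)}{2} = \frac{11031}{2} \cdot 47078 = 259658709$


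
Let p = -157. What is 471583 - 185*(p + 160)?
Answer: 471028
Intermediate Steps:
471583 - 185*(p + 160) = 471583 - 185*(-157 + 160) = 471583 - 185*3 = 471583 - 1*555 = 471583 - 555 = 471028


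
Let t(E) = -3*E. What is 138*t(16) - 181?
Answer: -6805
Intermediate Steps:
138*t(16) - 181 = 138*(-3*16) - 181 = 138*(-48) - 181 = -6624 - 181 = -6805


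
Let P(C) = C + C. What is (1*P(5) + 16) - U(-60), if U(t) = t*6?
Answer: 386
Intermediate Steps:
P(C) = 2*C
U(t) = 6*t
(1*P(5) + 16) - U(-60) = (1*(2*5) + 16) - 6*(-60) = (1*10 + 16) - 1*(-360) = (10 + 16) + 360 = 26 + 360 = 386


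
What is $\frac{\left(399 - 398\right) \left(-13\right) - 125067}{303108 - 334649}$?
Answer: $\frac{125080}{31541} \approx 3.9656$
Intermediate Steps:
$\frac{\left(399 - 398\right) \left(-13\right) - 125067}{303108 - 334649} = \frac{1 \left(-13\right) - 125067}{-31541} = \left(-13 - 125067\right) \left(- \frac{1}{31541}\right) = \left(-125080\right) \left(- \frac{1}{31541}\right) = \frac{125080}{31541}$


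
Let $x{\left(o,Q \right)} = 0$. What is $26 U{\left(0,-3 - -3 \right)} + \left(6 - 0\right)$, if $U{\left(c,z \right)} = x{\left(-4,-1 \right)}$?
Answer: $6$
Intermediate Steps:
$U{\left(c,z \right)} = 0$
$26 U{\left(0,-3 - -3 \right)} + \left(6 - 0\right) = 26 \cdot 0 + \left(6 - 0\right) = 0 + \left(6 + 0\right) = 0 + 6 = 6$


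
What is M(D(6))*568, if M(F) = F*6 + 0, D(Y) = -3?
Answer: -10224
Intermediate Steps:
M(F) = 6*F (M(F) = 6*F + 0 = 6*F)
M(D(6))*568 = (6*(-3))*568 = -18*568 = -10224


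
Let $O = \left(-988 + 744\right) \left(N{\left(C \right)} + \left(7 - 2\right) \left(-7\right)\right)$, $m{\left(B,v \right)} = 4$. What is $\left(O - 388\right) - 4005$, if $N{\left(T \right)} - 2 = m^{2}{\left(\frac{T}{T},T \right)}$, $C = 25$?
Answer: $-245$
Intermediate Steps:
$N{\left(T \right)} = 18$ ($N{\left(T \right)} = 2 + 4^{2} = 2 + 16 = 18$)
$O = 4148$ ($O = \left(-988 + 744\right) \left(18 + \left(7 - 2\right) \left(-7\right)\right) = - 244 \left(18 + 5 \left(-7\right)\right) = - 244 \left(18 - 35\right) = \left(-244\right) \left(-17\right) = 4148$)
$\left(O - 388\right) - 4005 = \left(4148 - 388\right) - 4005 = 3760 - 4005 = -245$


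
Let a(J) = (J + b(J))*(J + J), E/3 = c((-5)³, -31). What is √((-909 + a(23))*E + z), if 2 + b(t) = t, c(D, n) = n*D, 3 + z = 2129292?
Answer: 6*√419199 ≈ 3884.7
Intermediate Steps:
z = 2129289 (z = -3 + 2129292 = 2129289)
c(D, n) = D*n
E = 11625 (E = 3*((-5)³*(-31)) = 3*(-125*(-31)) = 3*3875 = 11625)
b(t) = -2 + t
a(J) = 2*J*(-2 + 2*J) (a(J) = (J + (-2 + J))*(J + J) = (-2 + 2*J)*(2*J) = 2*J*(-2 + 2*J))
√((-909 + a(23))*E + z) = √((-909 + 4*23*(-1 + 23))*11625 + 2129289) = √((-909 + 4*23*22)*11625 + 2129289) = √((-909 + 2024)*11625 + 2129289) = √(1115*11625 + 2129289) = √(12961875 + 2129289) = √15091164 = 6*√419199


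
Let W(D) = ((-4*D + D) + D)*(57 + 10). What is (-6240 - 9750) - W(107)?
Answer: -1652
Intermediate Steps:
W(D) = -134*D (W(D) = (-3*D + D)*67 = -2*D*67 = -134*D)
(-6240 - 9750) - W(107) = (-6240 - 9750) - (-134)*107 = -15990 - 1*(-14338) = -15990 + 14338 = -1652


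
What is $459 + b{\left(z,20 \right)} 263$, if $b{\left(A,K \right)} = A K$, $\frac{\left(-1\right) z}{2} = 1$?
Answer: $-10061$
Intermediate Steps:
$z = -2$ ($z = \left(-2\right) 1 = -2$)
$459 + b{\left(z,20 \right)} 263 = 459 + \left(-2\right) 20 \cdot 263 = 459 - 10520 = -10061$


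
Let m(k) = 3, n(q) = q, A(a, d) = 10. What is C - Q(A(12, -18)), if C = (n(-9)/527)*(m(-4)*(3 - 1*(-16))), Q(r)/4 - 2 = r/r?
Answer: -6837/527 ≈ -12.973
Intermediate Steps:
Q(r) = 12 (Q(r) = 8 + 4*(r/r) = 8 + 4*1 = 8 + 4 = 12)
C = -513/527 (C = (-9/527)*(3*(3 - 1*(-16))) = (-9*1/527)*(3*(3 + 16)) = -27*19/527 = -9/527*57 = -513/527 ≈ -0.97343)
C - Q(A(12, -18)) = -513/527 - 1*12 = -513/527 - 12 = -6837/527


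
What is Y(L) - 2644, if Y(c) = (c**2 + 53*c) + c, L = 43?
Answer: 1527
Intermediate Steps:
Y(c) = c**2 + 54*c
Y(L) - 2644 = 43*(54 + 43) - 2644 = 43*97 - 2644 = 4171 - 2644 = 1527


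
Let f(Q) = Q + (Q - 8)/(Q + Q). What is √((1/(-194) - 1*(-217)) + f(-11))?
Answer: √235506106/1067 ≈ 14.383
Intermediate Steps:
f(Q) = Q + (-8 + Q)/(2*Q) (f(Q) = Q + (-8 + Q)/((2*Q)) = Q + (-8 + Q)*(1/(2*Q)) = Q + (-8 + Q)/(2*Q))
√((1/(-194) - 1*(-217)) + f(-11)) = √((1/(-194) - 1*(-217)) + (½ - 11 - 4/(-11))) = √((-1/194 + 217) + (½ - 11 - 4*(-1/11))) = √(42097/194 + (½ - 11 + 4/11)) = √(42097/194 - 223/22) = √(220718/1067) = √235506106/1067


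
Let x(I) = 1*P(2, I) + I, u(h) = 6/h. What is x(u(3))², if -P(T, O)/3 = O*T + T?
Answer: 256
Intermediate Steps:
P(T, O) = -3*T - 3*O*T (P(T, O) = -3*(O*T + T) = -3*(T + O*T) = -3*T - 3*O*T)
x(I) = -6 - 5*I (x(I) = 1*(-3*2*(1 + I)) + I = 1*(-6 - 6*I) + I = (-6 - 6*I) + I = -6 - 5*I)
x(u(3))² = (-6 - 30/3)² = (-6 - 5*2)² = (-6 - 10)² = (-16)² = 256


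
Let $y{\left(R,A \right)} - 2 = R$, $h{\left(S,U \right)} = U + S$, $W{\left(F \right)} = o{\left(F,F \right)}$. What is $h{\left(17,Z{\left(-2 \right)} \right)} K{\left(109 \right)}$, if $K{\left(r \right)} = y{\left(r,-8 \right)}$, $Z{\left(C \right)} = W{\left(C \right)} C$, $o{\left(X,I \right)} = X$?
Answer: $2331$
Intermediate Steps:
$W{\left(F \right)} = F$
$Z{\left(C \right)} = C^{2}$ ($Z{\left(C \right)} = C C = C^{2}$)
$h{\left(S,U \right)} = S + U$
$y{\left(R,A \right)} = 2 + R$
$K{\left(r \right)} = 2 + r$
$h{\left(17,Z{\left(-2 \right)} \right)} K{\left(109 \right)} = \left(17 + \left(-2\right)^{2}\right) \left(2 + 109\right) = \left(17 + 4\right) 111 = 21 \cdot 111 = 2331$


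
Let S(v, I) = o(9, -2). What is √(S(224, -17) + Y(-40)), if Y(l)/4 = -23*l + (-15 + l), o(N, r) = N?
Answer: √3469 ≈ 58.898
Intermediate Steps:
S(v, I) = 9
Y(l) = -60 - 88*l (Y(l) = 4*(-23*l + (-15 + l)) = 4*(-15 - 22*l) = -60 - 88*l)
√(S(224, -17) + Y(-40)) = √(9 + (-60 - 88*(-40))) = √(9 + (-60 + 3520)) = √(9 + 3460) = √3469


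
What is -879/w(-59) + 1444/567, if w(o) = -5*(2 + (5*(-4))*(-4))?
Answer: 1090433/232470 ≈ 4.6906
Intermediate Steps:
w(o) = -410 (w(o) = -5*(2 - 20*(-4)) = -5*(2 + 80) = -5*82 = -410)
-879/w(-59) + 1444/567 = -879/(-410) + 1444/567 = -879*(-1/410) + 1444*(1/567) = 879/410 + 1444/567 = 1090433/232470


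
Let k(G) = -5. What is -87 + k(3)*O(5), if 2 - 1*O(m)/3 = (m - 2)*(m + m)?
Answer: 333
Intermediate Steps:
O(m) = 6 - 6*m*(-2 + m) (O(m) = 6 - 3*(m - 2)*(m + m) = 6 - 3*(-2 + m)*2*m = 6 - 6*m*(-2 + m))
-87 + k(3)*O(5) = -87 - 5*(6 - 6*5**2 + 12*5) = -87 - 5*(6 - 6*25 + 60) = -87 - 5*(6 - 150 + 60) = -87 - 5*(-84) = -87 + 420 = 333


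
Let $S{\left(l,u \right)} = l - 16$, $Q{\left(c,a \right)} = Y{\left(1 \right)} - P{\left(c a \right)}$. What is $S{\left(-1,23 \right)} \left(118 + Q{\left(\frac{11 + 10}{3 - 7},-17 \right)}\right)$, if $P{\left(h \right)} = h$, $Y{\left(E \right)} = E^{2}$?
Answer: $- \frac{2023}{4} \approx -505.75$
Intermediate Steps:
$Q{\left(c,a \right)} = 1 - a c$ ($Q{\left(c,a \right)} = 1^{2} - c a = 1 - a c$)
$S{\left(l,u \right)} = -16 + l$
$S{\left(-1,23 \right)} \left(118 + Q{\left(\frac{11 + 10}{3 - 7},-17 \right)}\right) = \left(-16 - 1\right) \left(118 + \left(1 - - 17 \frac{11 + 10}{3 - 7}\right)\right) = - 17 \left(118 + \left(1 - - 17 \frac{21}{-4}\right)\right) = - 17 \left(118 + \left(1 - - 17 \cdot 21 \left(- \frac{1}{4}\right)\right)\right) = - 17 \left(118 + \left(1 - \left(-17\right) \left(- \frac{21}{4}\right)\right)\right) = - 17 \left(118 + \left(1 - \frac{357}{4}\right)\right) = - 17 \left(118 - \frac{353}{4}\right) = \left(-17\right) \frac{119}{4} = - \frac{2023}{4}$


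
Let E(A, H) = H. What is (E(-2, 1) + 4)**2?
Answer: 25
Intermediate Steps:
(E(-2, 1) + 4)**2 = (1 + 4)**2 = 5**2 = 25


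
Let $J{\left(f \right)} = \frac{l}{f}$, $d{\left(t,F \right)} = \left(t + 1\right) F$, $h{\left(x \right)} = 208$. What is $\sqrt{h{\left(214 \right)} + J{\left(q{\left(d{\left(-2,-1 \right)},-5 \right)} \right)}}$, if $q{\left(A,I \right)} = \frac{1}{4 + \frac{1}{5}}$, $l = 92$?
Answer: $\frac{2 \sqrt{3715}}{5} \approx 24.38$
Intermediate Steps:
$d{\left(t,F \right)} = F \left(1 + t\right)$ ($d{\left(t,F \right)} = \left(1 + t\right) F = F \left(1 + t\right)$)
$q{\left(A,I \right)} = \frac{5}{21}$ ($q{\left(A,I \right)} = \frac{1}{4 + \frac{1}{5}} = \frac{1}{\frac{21}{5}} = \frac{5}{21}$)
$J{\left(f \right)} = \frac{92}{f}$
$\sqrt{h{\left(214 \right)} + J{\left(q{\left(d{\left(-2,-1 \right)},-5 \right)} \right)}} = \sqrt{208 + \frac{92}{\frac{5}{21}}} = \sqrt{208 + 92 \cdot \frac{21}{5}} = \sqrt{208 + \frac{1932}{5}} = \sqrt{\frac{2972}{5}} = \frac{2 \sqrt{3715}}{5}$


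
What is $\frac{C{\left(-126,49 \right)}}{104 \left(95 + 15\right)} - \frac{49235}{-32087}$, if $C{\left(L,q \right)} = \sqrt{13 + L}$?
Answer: $\frac{49235}{32087} + \frac{i \sqrt{113}}{11440} \approx 1.5344 + 0.00092921 i$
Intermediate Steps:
$\frac{C{\left(-126,49 \right)}}{104 \left(95 + 15\right)} - \frac{49235}{-32087} = \frac{\sqrt{13 - 126}}{104 \left(95 + 15\right)} - \frac{49235}{-32087} = \frac{\sqrt{-113}}{104 \cdot 110} - - \frac{49235}{32087} = \frac{i \sqrt{113}}{11440} + \frac{49235}{32087} = \frac{49235}{32087} + \frac{i \sqrt{113}}{11440}$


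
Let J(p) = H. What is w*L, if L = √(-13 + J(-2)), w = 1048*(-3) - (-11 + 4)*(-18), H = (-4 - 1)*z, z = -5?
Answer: -6540*√3 ≈ -11328.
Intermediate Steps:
H = 25 (H = (-4 - 1)*(-5) = -5*(-5) = 25)
J(p) = 25
w = -3270 (w = -3144 - (-7)*(-18) = -3144 - 1*126 = -3144 - 126 = -3270)
L = 2*√3 (L = √(-13 + 25) = √12 = 2*√3 ≈ 3.4641)
w*L = -6540*√3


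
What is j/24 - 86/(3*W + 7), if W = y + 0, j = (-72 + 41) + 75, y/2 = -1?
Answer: -505/6 ≈ -84.167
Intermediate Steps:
y = -2 (y = 2*(-1) = -2)
j = 44 (j = -31 + 75 = 44)
W = -2 (W = -2 + 0 = -2)
j/24 - 86/(3*W + 7) = 44/24 - 86/(3*(-2) + 7) = 44*(1/24) - 86/(-6 + 7) = 11/6 - 86/1 = 11/6 - 86*1 = 11/6 - 86 = -505/6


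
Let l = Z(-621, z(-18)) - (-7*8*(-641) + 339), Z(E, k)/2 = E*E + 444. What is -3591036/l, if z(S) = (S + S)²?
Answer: -3591036/735935 ≈ -4.8796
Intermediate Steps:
z(S) = 4*S² (z(S) = (2*S)² = 4*S²)
Z(E, k) = 888 + 2*E² (Z(E, k) = 2*(E*E + 444) = 2*(E² + 444) = 2*(444 + E²) = 888 + 2*E²)
l = 735935 (l = (888 + 2*(-621)²) - (-7*8*(-641) + 339) = (888 + 2*385641) - (-56*(-641) + 339) = (888 + 771282) - (35896 + 339) = 772170 - 1*36235 = 772170 - 36235 = 735935)
-3591036/l = -3591036/735935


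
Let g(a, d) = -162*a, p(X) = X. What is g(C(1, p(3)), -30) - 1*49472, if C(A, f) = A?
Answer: -49634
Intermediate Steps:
g(C(1, p(3)), -30) - 1*49472 = -162*1 - 1*49472 = -162 - 49472 = -49634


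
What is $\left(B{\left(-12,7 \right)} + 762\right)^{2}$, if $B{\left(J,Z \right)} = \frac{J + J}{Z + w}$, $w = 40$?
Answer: $\frac{1280924100}{2209} \approx 5.7987 \cdot 10^{5}$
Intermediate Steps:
$B{\left(J,Z \right)} = \frac{2 J}{40 + Z}$ ($B{\left(J,Z \right)} = \frac{J + J}{Z + 40} = \frac{2 J}{40 + Z}$)
$\left(B{\left(-12,7 \right)} + 762\right)^{2} = \left(2 \left(-12\right) \frac{1}{40 + 7} + 762\right)^{2} = \left(2 \left(-12\right) \frac{1}{47} + 762\right)^{2} = \left(- \frac{24}{47} + 762\right)^{2} = \left(\frac{35790}{47}\right)^{2} = \frac{1280924100}{2209}$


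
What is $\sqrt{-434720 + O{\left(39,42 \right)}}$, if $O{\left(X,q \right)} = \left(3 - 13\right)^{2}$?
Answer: $2 i \sqrt{108655} \approx 659.26 i$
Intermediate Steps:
$O{\left(X,q \right)} = 100$ ($O{\left(X,q \right)} = \left(-10\right)^{2} = 100$)
$\sqrt{-434720 + O{\left(39,42 \right)}} = \sqrt{-434720 + 100} = \sqrt{-434620} = 2 i \sqrt{108655}$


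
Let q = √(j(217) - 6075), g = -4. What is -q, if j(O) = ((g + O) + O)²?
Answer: -5*√7153 ≈ -422.88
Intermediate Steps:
j(O) = (-4 + 2*O)² (j(O) = ((-4 + O) + O)² = (-4 + 2*O)²)
q = 5*√7153 (q = √(4*(-2 + 217)² - 6075) = √(4*215² - 6075) = √(4*46225 - 6075) = √(184900 - 6075) = √178825 = 5*√7153 ≈ 422.88)
-q = -5*√7153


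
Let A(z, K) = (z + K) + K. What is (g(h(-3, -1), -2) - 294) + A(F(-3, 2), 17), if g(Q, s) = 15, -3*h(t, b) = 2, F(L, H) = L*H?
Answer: -251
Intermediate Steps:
F(L, H) = H*L
h(t, b) = -⅔ (h(t, b) = -⅓*2 = -⅔)
A(z, K) = z + 2*K (A(z, K) = (K + z) + K = z + 2*K)
(g(h(-3, -1), -2) - 294) + A(F(-3, 2), 17) = (15 - 294) + (2*(-3) + 2*17) = -279 + (-6 + 34) = -279 + 28 = -251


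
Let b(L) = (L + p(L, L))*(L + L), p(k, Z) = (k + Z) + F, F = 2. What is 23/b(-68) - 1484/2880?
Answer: -158993/309060 ≈ -0.51444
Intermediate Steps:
p(k, Z) = 2 + Z + k (p(k, Z) = (k + Z) + 2 = (Z + k) + 2 = 2 + Z + k)
b(L) = 2*L*(2 + 3*L) (b(L) = (L + (2 + L + L))*(L + L) = (L + (2 + 2*L))*(2*L) = (2 + 3*L)*(2*L) = 2*L*(2 + 3*L))
23/b(-68) - 1484/2880 = 23/((2*(-68)*(2 + 3*(-68)))) - 1484/2880 = 23/((2*(-68)*(2 - 204))) - 1484*1/2880 = 23/((2*(-68)*(-202))) - 371/720 = 23/27472 - 371/720 = -158993/309060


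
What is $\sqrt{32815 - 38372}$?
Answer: $i \sqrt{5557} \approx 74.545 i$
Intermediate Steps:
$\sqrt{32815 - 38372} = \sqrt{-5557} = i \sqrt{5557}$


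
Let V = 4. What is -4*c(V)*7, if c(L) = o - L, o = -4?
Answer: 224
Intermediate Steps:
c(L) = -4 - L
-4*c(V)*7 = -4*(-4 - 1*4)*7 = -4*(-4 - 4)*7 = -4*(-8)*7 = 32*7 = 224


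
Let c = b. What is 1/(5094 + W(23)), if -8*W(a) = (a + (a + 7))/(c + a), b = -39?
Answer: 128/652085 ≈ 0.00019629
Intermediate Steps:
c = -39
W(a) = -(7 + 2*a)/(8*(-39 + a)) (W(a) = -(a + (a + 7))/(8*(-39 + a)) = -(a + (7 + a))/(8*(-39 + a)) = -(7 + 2*a)/(8*(-39 + a)))
1/(5094 + W(23)) = 1/(5094 + (-7 - 2*23)/(8*(-39 + 23))) = 1/(5094 + (⅛)*(-7 - 46)/(-16)) = 1/(5094 + (⅛)*(-1/16)*(-53)) = 1/(5094 + 53/128) = 1/(652085/128) = 128/652085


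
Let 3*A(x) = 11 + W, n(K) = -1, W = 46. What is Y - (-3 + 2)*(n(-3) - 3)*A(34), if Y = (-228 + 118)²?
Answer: 12024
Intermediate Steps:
A(x) = 19 (A(x) = (11 + 46)/3 = (⅓)*57 = 19)
Y = 12100 (Y = (-110)² = 12100)
Y - (-3 + 2)*(n(-3) - 3)*A(34) = 12100 - (-3 + 2)*(-1 - 3)*19 = 12100 - (-1*(-4))*19 = 12100 - 4*19 = 12100 - 1*76 = 12100 - 76 = 12024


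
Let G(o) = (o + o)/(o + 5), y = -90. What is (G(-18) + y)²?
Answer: 1285956/169 ≈ 7609.2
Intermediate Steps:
G(o) = 2*o/(5 + o) (G(o) = (2*o)/(5 + o) = 2*o/(5 + o))
(G(-18) + y)² = (2*(-18)/(5 - 18) - 90)² = (2*(-18)/(-13) - 90)² = (2*(-18)*(-1/13) - 90)² = (36/13 - 90)² = (-1134/13)² = 1285956/169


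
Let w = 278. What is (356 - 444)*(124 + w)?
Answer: -35376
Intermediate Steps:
(356 - 444)*(124 + w) = (356 - 444)*(124 + 278) = -88*402 = -35376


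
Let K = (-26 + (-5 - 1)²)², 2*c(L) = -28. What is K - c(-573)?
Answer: 114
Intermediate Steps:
c(L) = -14 (c(L) = (½)*(-28) = -14)
K = 100 (K = (-26 + (-6)²)² = (-26 + 36)² = 10² = 100)
K - c(-573) = 100 - 1*(-14) = 100 + 14 = 114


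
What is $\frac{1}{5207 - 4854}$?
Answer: $\frac{1}{353} \approx 0.0028329$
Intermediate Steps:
$\frac{1}{5207 - 4854} = \frac{1}{353}$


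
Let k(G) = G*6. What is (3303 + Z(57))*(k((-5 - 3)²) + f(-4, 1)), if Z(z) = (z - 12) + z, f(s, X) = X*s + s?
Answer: 1280280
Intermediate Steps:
k(G) = 6*G
f(s, X) = s + X*s
Z(z) = -12 + 2*z (Z(z) = (-12 + z) + z = -12 + 2*z)
(3303 + Z(57))*(k((-5 - 3)²) + f(-4, 1)) = (3303 + (-12 + 2*57))*(6*(-5 - 3)² - 4*(1 + 1)) = (3303 + (-12 + 114))*(6*(-8)² - 4*2) = (3303 + 102)*(6*64 - 8) = 3405*(384 - 8) = 3405*376 = 1280280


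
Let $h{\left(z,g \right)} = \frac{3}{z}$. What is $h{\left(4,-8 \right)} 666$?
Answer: $\frac{999}{2} \approx 499.5$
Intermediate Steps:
$h{\left(4,-8 \right)} 666 = \frac{3}{4} \cdot 666 = \frac{999}{2}$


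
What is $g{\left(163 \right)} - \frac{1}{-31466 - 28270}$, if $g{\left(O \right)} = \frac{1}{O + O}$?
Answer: $\frac{30031}{9736968} \approx 0.0030842$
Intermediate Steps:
$g{\left(O \right)} = \frac{1}{2 O}$
$g{\left(163 \right)} - \frac{1}{-31466 - 28270} = \frac{1}{2 \cdot 163} - \frac{1}{-31466 - 28270} = \frac{1}{2} \cdot \frac{1}{163} - \frac{1}{-59736} = \frac{1}{326} - - \frac{1}{59736} = \frac{1}{326} + \frac{1}{59736} = \frac{30031}{9736968}$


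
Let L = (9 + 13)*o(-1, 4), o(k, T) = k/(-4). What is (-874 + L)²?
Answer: 3017169/4 ≈ 7.5429e+5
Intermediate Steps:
o(k, T) = -k/4 (o(k, T) = k*(-¼) = -k/4)
L = 11/2 (L = (9 + 13)*(-¼*(-1)) = 22*(¼) = 11/2 ≈ 5.5000)
(-874 + L)² = (-874 + 11/2)² = (-1737/2)² = 3017169/4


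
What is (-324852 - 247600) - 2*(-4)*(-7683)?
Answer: -633916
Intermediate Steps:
(-324852 - 247600) - 2*(-4)*(-7683) = -572452 + 8*(-7683) = -572452 - 61464 = -633916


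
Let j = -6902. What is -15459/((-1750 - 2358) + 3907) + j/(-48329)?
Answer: 249501771/3238043 ≈ 77.053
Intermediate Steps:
-15459/((-1750 - 2358) + 3907) + j/(-48329) = -15459/((-1750 - 2358) + 3907) - 6902/(-48329) = -15459/(-4108 + 3907) - 6902*(-1/48329) = -15459/(-201) + 6902/48329 = -15459*(-1/201) + 6902/48329 = 5153/67 + 6902/48329 = 249501771/3238043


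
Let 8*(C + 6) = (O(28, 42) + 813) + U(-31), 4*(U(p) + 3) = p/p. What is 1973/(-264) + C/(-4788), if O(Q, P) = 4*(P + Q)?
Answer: -12641491/1685376 ≈ -7.5007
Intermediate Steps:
O(Q, P) = 4*P + 4*Q
U(p) = -11/4 (U(p) = -3 + (p/p)/4 = -3 + (¼)*1 = -3 + ¼ = -11/4)
C = 4169/32 (C = -6 + (((4*42 + 4*28) + 813) - 11/4)/8 = -6 + (((168 + 112) + 813) - 11/4)/8 = -6 + ((280 + 813) - 11/4)/8 = -6 + (1093 - 11/4)/8 = -6 + (⅛)*(4361/4) = -6 + 4361/32 = 4169/32 ≈ 130.28)
1973/(-264) + C/(-4788) = 1973/(-264) + (4169/32)/(-4788) = 1973*(-1/264) + (4169/32)*(-1/4788) = -1973/264 - 4169/153216 = -12641491/1685376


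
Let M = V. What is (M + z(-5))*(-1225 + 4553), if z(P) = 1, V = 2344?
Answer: 7804160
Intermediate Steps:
M = 2344
(M + z(-5))*(-1225 + 4553) = (2344 + 1)*(-1225 + 4553) = 2345*3328 = 7804160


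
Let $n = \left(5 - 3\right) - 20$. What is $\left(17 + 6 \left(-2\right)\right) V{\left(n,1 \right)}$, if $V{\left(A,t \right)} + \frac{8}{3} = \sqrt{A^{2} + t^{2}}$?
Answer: $- \frac{40}{3} + 25 \sqrt{13} \approx 76.805$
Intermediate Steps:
$n = -18$ ($n = 2 - 20 = -18$)
$V{\left(A,t \right)} = - \frac{8}{3} + \sqrt{A^{2} + t^{2}}$
$\left(17 + 6 \left(-2\right)\right) V{\left(n,1 \right)} = \left(17 + 6 \left(-2\right)\right) \left(- \frac{8}{3} + \sqrt{\left(-18\right)^{2} + 1^{2}}\right) = \left(17 - 12\right) \left(- \frac{8}{3} + \sqrt{324 + 1}\right) = 5 \left(- \frac{8}{3} + \sqrt{325}\right) = 5 \left(- \frac{8}{3} + 5 \sqrt{13}\right) = - \frac{40}{3} + 25 \sqrt{13}$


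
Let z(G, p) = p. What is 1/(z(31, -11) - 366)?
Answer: -1/377 ≈ -0.0026525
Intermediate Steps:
1/(z(31, -11) - 366) = 1/(-11 - 366) = 1/(-377) = -1/377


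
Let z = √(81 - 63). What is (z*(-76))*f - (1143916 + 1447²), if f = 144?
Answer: -3237725 - 32832*√2 ≈ -3.2842e+6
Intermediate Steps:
z = 3*√2 (z = √18 = 3*√2 ≈ 4.2426)
(z*(-76))*f - (1143916 + 1447²) = ((3*√2)*(-76))*144 - (1143916 + 1447²) = -228*√2*144 - (1143916 + 2093809) = -32832*√2 - 1*3237725 = -32832*√2 - 3237725 = -3237725 - 32832*√2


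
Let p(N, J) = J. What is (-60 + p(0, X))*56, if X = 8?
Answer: -2912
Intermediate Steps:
(-60 + p(0, X))*56 = (-60 + 8)*56 = -52*56 = -2912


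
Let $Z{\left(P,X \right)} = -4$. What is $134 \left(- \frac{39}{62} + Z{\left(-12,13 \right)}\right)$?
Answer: $- \frac{19229}{31} \approx -620.29$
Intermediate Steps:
$134 \left(- \frac{39}{62} + Z{\left(-12,13 \right)}\right) = 134 \left(- \frac{39}{62} - 4\right) = 134 \left(- \frac{287}{62}\right) = - \frac{19229}{31}$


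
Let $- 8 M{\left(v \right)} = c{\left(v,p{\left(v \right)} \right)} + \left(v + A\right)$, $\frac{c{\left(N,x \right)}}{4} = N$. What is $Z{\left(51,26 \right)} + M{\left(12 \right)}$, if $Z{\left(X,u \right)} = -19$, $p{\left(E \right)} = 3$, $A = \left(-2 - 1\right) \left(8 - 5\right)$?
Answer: $- \frac{203}{8} \approx -25.375$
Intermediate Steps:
$A = -9$ ($A = \left(-3\right) 3 = -9$)
$c{\left(N,x \right)} = 4 N$
$M{\left(v \right)} = \frac{9}{8} - \frac{5 v}{8}$ ($M{\left(v \right)} = - \frac{4 v + \left(v - 9\right)}{8} = - \frac{4 v + \left(-9 + v\right)}{8} = - \frac{-9 + 5 v}{8} = \frac{9}{8} - \frac{5 v}{8}$)
$Z{\left(51,26 \right)} + M{\left(12 \right)} = -19 + \left(\frac{9}{8} - \frac{15}{2}\right) = -19 - \frac{51}{8} = - \frac{203}{8}$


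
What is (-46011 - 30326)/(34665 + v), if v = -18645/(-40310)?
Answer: -615428894/279472959 ≈ -2.2021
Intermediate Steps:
v = 3729/8062 (v = -18645*(-1/40310) = 3729/8062 ≈ 0.46254)
(-46011 - 30326)/(34665 + v) = (-46011 - 30326)/(34665 + 3729/8062) = -76337/279472959/8062 = -76337*8062/279472959 = -615428894/279472959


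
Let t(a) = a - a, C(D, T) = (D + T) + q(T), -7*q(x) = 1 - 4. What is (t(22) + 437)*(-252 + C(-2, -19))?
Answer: -833796/7 ≈ -1.1911e+5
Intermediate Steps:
q(x) = 3/7 (q(x) = -(1 - 4)/7 = -⅐*(-3) = 3/7)
C(D, T) = 3/7 + D + T (C(D, T) = (D + T) + 3/7 = 3/7 + D + T)
t(a) = 0
(t(22) + 437)*(-252 + C(-2, -19)) = (0 + 437)*(-252 + (3/7 - 2 - 19)) = 437*(-252 - 144/7) = 437*(-1908/7) = -833796/7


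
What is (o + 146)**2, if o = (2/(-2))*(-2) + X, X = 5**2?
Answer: 29929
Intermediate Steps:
X = 25
o = 27 (o = (2/(-2))*(-2) + 25 = (2*(-1/2))*(-2) + 25 = -1*(-2) + 25 = 2 + 25 = 27)
(o + 146)**2 = (27 + 146)**2 = 173**2 = 29929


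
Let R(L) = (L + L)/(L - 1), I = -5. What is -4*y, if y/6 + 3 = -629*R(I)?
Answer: 25232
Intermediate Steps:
R(L) = 2*L/(-1 + L) (R(L) = (2*L)/(-1 + L) = 2*L/(-1 + L))
y = -6308 (y = -18 + 6*(-1258*(-5)/(-1 - 5)) = -18 + 6*(-1258*(-5)/(-6)) = -18 + 6*(-1258*(-5)*(-1)/6) = -18 + 6*(-629*5/3) = -18 + 6*(-3145/3) = -18 - 6290 = -6308)
-4*y = -4*(-6308) = 25232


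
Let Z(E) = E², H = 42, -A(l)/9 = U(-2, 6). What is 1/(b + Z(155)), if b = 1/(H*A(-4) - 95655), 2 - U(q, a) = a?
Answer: 94143/2261785574 ≈ 4.1623e-5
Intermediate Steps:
U(q, a) = 2 - a
A(l) = 36 (A(l) = -9*(2 - 1*6) = -9*(2 - 6) = -9*(-4) = 36)
b = -1/94143 (b = 1/(42*36 - 95655) = 1/(1512 - 95655) = 1/(-94143) = -1/94143 ≈ -1.0622e-5)
1/(b + Z(155)) = 1/(-1/94143 + 155²) = 1/(-1/94143 + 24025) = 1/(2261785574/94143) = 94143/2261785574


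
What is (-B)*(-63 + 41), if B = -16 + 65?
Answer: 1078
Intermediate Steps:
B = 49
(-B)*(-63 + 41) = (-1*49)*(-63 + 41) = -49*(-22) = 1078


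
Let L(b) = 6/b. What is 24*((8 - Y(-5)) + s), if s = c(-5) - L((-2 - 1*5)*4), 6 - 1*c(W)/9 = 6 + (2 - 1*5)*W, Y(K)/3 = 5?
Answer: -23820/7 ≈ -3402.9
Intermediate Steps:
Y(K) = 15 (Y(K) = 3*5 = 15)
c(W) = 27*W (c(W) = 54 - 9*(6 + (2 - 1*5)*W) = 54 - 9*(6 + (2 - 5)*W) = 54 - 9*(6 - 3*W) = 54 + (-54 + 27*W) = 27*W)
s = -1887/14 (s = 27*(-5) - 6/((-2 - 1*5)*4) = -135 - 6/((-2 - 5)*4) = -135 - 6/((-7*4)) = -135 - 6/(-28) = -135 - 6*(-1)/28 = -135 - 1*(-3/14) = -135 + 3/14 = -1887/14 ≈ -134.79)
24*((8 - Y(-5)) + s) = 24*((8 - 1*15) - 1887/14) = 24*((8 - 15) - 1887/14) = 24*(-7 - 1887/14) = 24*(-1985/14) = -23820/7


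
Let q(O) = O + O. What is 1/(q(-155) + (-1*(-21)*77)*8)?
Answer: 1/12626 ≈ 7.9202e-5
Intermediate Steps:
q(O) = 2*O
1/(q(-155) + (-1*(-21)*77)*8) = 1/(2*(-155) + (-1*(-21)*77)*8) = 1/(-310 + (21*77)*8) = 1/(-310 + 1617*8) = 1/(-310 + 12936) = 1/12626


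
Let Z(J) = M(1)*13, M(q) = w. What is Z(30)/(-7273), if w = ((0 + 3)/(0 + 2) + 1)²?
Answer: -325/29092 ≈ -0.011171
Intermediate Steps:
w = 25/4 (w = (3/2 + 1)² = (5/2)² = 25/4 ≈ 6.2500)
M(q) = 25/4
Z(J) = 325/4 (Z(J) = (25/4)*13 = 325/4)
Z(30)/(-7273) = (325/4)/(-7273) = (325/4)*(-1/7273) = -325/29092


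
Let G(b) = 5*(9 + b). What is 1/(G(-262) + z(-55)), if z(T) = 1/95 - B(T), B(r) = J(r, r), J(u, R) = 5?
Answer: -95/120649 ≈ -0.00078741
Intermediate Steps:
B(r) = 5
z(T) = -474/95 (z(T) = 1/95 - 1*5 = 1/95 - 5 = -474/95)
G(b) = 45 + 5*b
1/(G(-262) + z(-55)) = 1/((45 + 5*(-262)) - 474/95) = 1/((45 - 1310) - 474/95) = 1/(-1265 - 474/95) = 1/(-120649/95) = -95/120649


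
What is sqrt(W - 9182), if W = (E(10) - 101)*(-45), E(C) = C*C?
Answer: I*sqrt(9137) ≈ 95.588*I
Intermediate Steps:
E(C) = C**2
W = 45 (W = (10**2 - 101)*(-45) = (100 - 101)*(-45) = -1*(-45) = 45)
sqrt(W - 9182) = sqrt(45 - 9182) = sqrt(-9137) = I*sqrt(9137)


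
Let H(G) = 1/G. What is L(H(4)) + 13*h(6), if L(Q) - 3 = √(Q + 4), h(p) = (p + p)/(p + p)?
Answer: 16 + √17/2 ≈ 18.062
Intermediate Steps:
h(p) = 1 (h(p) = (2*p)/((2*p)) = (2*p)*(1/(2*p)) = 1)
L(Q) = 3 + √(4 + Q) (L(Q) = 3 + √(Q + 4) = 3 + √(4 + Q))
L(H(4)) + 13*h(6) = (3 + √(4 + 1/4)) + 13*1 = (3 + √(4 + ¼)) + 13 = (3 + √(17/4)) + 13 = (3 + √17/2) + 13 = 16 + √17/2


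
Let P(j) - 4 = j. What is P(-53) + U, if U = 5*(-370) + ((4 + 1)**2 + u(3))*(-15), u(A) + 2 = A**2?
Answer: -2379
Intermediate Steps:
u(A) = -2 + A**2
P(j) = 4 + j
U = -2330 (U = 5*(-370) + ((4 + 1)**2 + (-2 + 3**2))*(-15) = -1850 + (5**2 + (-2 + 9))*(-15) = -1850 + (25 + 7)*(-15) = -1850 + 32*(-15) = -1850 - 480 = -2330)
P(-53) + U = (4 - 53) - 2330 = -49 - 2330 = -2379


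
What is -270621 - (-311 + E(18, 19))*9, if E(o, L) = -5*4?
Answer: -267642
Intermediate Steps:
E(o, L) = -20
-270621 - (-311 + E(18, 19))*9 = -270621 - (-311 - 20)*9 = -270621 - (-331)*9 = -270621 - 1*(-2979) = -270621 + 2979 = -267642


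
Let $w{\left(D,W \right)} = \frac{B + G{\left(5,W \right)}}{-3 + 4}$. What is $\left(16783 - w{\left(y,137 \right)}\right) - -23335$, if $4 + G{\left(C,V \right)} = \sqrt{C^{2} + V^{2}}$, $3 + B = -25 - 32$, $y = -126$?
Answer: $40182 - \sqrt{18794} \approx 40045.0$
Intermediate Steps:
$B = -60$ ($B = -3 - 57 = -60$)
$G{\left(C,V \right)} = -4 + \sqrt{C^{2} + V^{2}}$
$w{\left(D,W \right)} = -64 + \sqrt{25 + W^{2}}$ ($w{\left(D,W \right)} = \frac{-60 + \left(-4 + \sqrt{5^{2} + W^{2}}\right)}{-3 + 4} = \frac{-60 + \left(-4 + \sqrt{25 + W^{2}}\right)}{1} = \left(-64 + \sqrt{25 + W^{2}}\right) 1 = -64 + \sqrt{25 + W^{2}}$)
$\left(16783 - w{\left(y,137 \right)}\right) - -23335 = \left(16783 - \left(-64 + \sqrt{25 + 137^{2}}\right)\right) - -23335 = \left(16783 - \left(-64 + \sqrt{25 + 18769}\right)\right) + 23335 = \left(16783 - \left(-64 + \sqrt{18794}\right)\right) + 23335 = \left(16783 + \left(64 - \sqrt{18794}\right)\right) + 23335 = \left(16847 - \sqrt{18794}\right) + 23335 = 40182 - \sqrt{18794}$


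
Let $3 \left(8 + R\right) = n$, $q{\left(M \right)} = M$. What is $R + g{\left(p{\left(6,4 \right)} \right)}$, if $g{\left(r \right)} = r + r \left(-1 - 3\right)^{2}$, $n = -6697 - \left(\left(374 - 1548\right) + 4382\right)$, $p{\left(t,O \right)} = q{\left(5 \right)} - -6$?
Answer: $- \frac{9368}{3} \approx -3122.7$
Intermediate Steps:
$p{\left(t,O \right)} = 11$ ($p{\left(t,O \right)} = 5 - -6 = 5 + 6 = 11$)
$n = -9905$ ($n = -6697 - \left(-1174 + 4382\right) = -6697 - 3208 = -9905$)
$R = - \frac{9929}{3}$ ($R = -8 + \frac{1}{3} \left(-9905\right) = -8 - \frac{9905}{3} = - \frac{9929}{3} \approx -3309.7$)
$g{\left(r \right)} = 17 r$ ($g{\left(r \right)} = r + r \left(-4\right)^{2} = r + r 16 = r + 16 r = 17 r$)
$R + g{\left(p{\left(6,4 \right)} \right)} = - \frac{9929}{3} + 17 \cdot 11 = - \frac{9929}{3} + 187 = - \frac{9368}{3}$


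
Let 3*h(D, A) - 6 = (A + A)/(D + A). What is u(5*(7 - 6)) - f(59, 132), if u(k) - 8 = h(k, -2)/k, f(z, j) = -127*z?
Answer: 337559/45 ≈ 7501.3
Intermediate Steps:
h(D, A) = 2 + 2*A/(3*(A + D)) (h(D, A) = 2 + ((A + A)/(D + A))/3 = 2 + ((2*A)/(A + D))/3 = 2 + (2*A/(A + D))/3 = 2 + 2*A/(3*(A + D)))
u(k) = 8 + (-16/3 + 2*k)/(k*(-2 + k)) (u(k) = 8 + ((2*k + (8/3)*(-2))/(-2 + k))/k = 8 + ((2*k - 16/3)/(-2 + k))/k = 8 + ((-16/3 + 2*k)/(-2 + k))/k = 8 + (-16/3 + 2*k)/(k*(-2 + k)))
u(5*(7 - 6)) - f(59, 132) = 2*(-8 - 105*(7 - 6) + 12*(5*(7 - 6))**2)/(3*((5*(7 - 6)))*(-2 + 5*(7 - 6))) - (-127)*59 = 2*(-8 - 105 + 12*(5*1)**2)/(3*((5*1))*(-2 + 5*1)) - 1*(-7493) = (2/3)*(-8 - 21*5 + 12*5**2)/(5*(-2 + 5)) + 7493 = (2/3)*(1/5)*(-8 - 105 + 12*25)/3 + 7493 = (2/3)*(1/5)*(1/3)*(-8 - 105 + 300) + 7493 = (2/3)*(1/5)*(1/3)*187 + 7493 = 374/45 + 7493 = 337559/45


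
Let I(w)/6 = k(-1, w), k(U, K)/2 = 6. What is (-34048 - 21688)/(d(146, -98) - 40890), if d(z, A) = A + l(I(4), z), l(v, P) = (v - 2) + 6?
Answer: 6967/5114 ≈ 1.3623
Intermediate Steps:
k(U, K) = 12 (k(U, K) = 2*6 = 12)
I(w) = 72 (I(w) = 6*12 = 72)
l(v, P) = 4 + v (l(v, P) = (-2 + v) + 6 = 4 + v)
d(z, A) = 76 + A (d(z, A) = A + (4 + 72) = A + 76 = 76 + A)
(-34048 - 21688)/(d(146, -98) - 40890) = (-34048 - 21688)/((76 - 98) - 40890) = -55736/(-22 - 40890) = -55736/(-40912) = -55736*(-1/40912) = 6967/5114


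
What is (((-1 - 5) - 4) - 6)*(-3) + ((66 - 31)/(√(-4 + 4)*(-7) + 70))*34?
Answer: 65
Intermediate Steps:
(((-1 - 5) - 4) - 6)*(-3) + ((66 - 31)/(√(-4 + 4)*(-7) + 70))*34 = ((-6 - 4) - 6)*(-3) + (35/(√0*(-7) + 70))*34 = (-10 - 6)*(-3) + (35/(0*(-7) + 70))*34 = -16*(-3) + (35/(0 + 70))*34 = 48 + (35/70)*34 = 48 + (35*(1/70))*34 = 48 + (½)*34 = 48 + 17 = 65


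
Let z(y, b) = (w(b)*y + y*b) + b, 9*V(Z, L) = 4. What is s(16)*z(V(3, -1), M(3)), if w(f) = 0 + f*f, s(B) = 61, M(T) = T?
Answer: 1525/3 ≈ 508.33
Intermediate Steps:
V(Z, L) = 4/9 (V(Z, L) = (1/9)*4 = 4/9)
w(f) = f**2 (w(f) = 0 + f**2 = f**2)
z(y, b) = b + b*y + y*b**2 (z(y, b) = (b**2*y + y*b) + b = (y*b**2 + b*y) + b = (b*y + y*b**2) + b = b + b*y + y*b**2)
s(16)*z(V(3, -1), M(3)) = 61*(3*(1 + 4/9 + 3*(4/9))) = 61*(3*(1 + 4/9 + 4/3)) = 61*(3*(25/9)) = 61*(25/3) = 1525/3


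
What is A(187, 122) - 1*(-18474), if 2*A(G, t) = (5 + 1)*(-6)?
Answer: 18456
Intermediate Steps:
A(G, t) = -18 (A(G, t) = ((5 + 1)*(-6))/2 = (6*(-6))/2 = (½)*(-36) = -18)
A(187, 122) - 1*(-18474) = -18 - 1*(-18474) = -18 + 18474 = 18456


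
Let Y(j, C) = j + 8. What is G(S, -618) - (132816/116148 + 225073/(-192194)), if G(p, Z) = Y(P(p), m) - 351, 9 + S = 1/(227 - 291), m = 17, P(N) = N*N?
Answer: -996985760901137/3809783246848 ≈ -261.69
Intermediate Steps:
P(N) = N²
Y(j, C) = 8 + j
S = -577/64 (S = -9 + 1/(227 - 291) = -9 + 1/(-64) = -9 - 1/64 = -577/64 ≈ -9.0156)
G(p, Z) = -343 + p² (G(p, Z) = (8 + p²) - 351 = -343 + p²)
G(S, -618) - (132816/116148 + 225073/(-192194)) = (-343 + (-577/64)²) - (132816/116148 + 225073/(-192194)) = (-343 + 332929/4096) - (132816*(1/116148) + 225073*(-1/192194)) = -1071999/4096 - (11068/9679 - 225073/192194) = -1071999/4096 - 1*(-51278375/1860245726) = -1071999/4096 + 51278375/1860245726 = -996985760901137/3809783246848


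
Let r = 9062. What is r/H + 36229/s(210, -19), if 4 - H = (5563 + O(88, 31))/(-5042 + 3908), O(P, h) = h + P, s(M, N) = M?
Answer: 421368767/357630 ≈ 1178.2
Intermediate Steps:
O(P, h) = P + h
H = 1703/189 (H = 4 - (5563 + (88 + 31))/(-5042 + 3908) = 4 - (5563 + 119)/(-1134) = 4 - 5682*(-1)/1134 = 4 - 1*(-947/189) = 4 + 947/189 = 1703/189 ≈ 9.0106)
r/H + 36229/s(210, -19) = 9062/(1703/189) + 36229/210 = 9062*(189/1703) + 36229*(1/210) = 1712718/1703 + 36229/210 = 421368767/357630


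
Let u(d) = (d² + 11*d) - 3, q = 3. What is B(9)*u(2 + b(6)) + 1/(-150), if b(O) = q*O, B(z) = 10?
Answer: 925499/150 ≈ 6170.0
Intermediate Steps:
b(O) = 3*O
u(d) = -3 + d² + 11*d
B(9)*u(2 + b(6)) + 1/(-150) = 10*(-3 + (2 + 3*6)² + 11*(2 + 3*6)) + 1/(-150) = 10*(-3 + (2 + 18)² + 11*(2 + 18)) - 1/150 = 10*(-3 + 20² + 11*20) - 1/150 = 10*(-3 + 400 + 220) - 1/150 = 10*617 - 1/150 = 6170 - 1/150 = 925499/150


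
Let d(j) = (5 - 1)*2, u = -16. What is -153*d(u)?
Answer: -1224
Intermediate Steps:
d(j) = 8 (d(j) = 4*2 = 8)
-153*d(u) = -153*8 = -1224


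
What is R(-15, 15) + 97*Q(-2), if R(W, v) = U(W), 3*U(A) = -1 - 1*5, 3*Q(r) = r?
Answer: -200/3 ≈ -66.667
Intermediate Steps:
Q(r) = r/3
U(A) = -2 (U(A) = (-1 - 1*5)/3 = (-1 - 5)/3 = (1/3)*(-6) = -2)
R(W, v) = -2
R(-15, 15) + 97*Q(-2) = -2 + 97*((1/3)*(-2)) = -2 + 97*(-2/3) = -2 - 194/3 = -200/3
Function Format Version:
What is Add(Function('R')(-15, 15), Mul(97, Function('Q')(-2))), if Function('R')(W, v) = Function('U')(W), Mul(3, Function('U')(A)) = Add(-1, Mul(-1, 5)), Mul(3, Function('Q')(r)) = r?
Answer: Rational(-200, 3) ≈ -66.667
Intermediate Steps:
Function('Q')(r) = Mul(Rational(1, 3), r)
Function('U')(A) = -2 (Function('U')(A) = Mul(Rational(1, 3), Add(-1, Mul(-1, 5))) = Mul(Rational(1, 3), Add(-1, -5)) = Mul(Rational(1, 3), -6) = -2)
Function('R')(W, v) = -2
Add(Function('R')(-15, 15), Mul(97, Function('Q')(-2))) = Add(-2, Mul(97, Mul(Rational(1, 3), -2))) = Add(-2, Mul(97, Rational(-2, 3))) = Add(-2, Rational(-194, 3)) = Rational(-200, 3)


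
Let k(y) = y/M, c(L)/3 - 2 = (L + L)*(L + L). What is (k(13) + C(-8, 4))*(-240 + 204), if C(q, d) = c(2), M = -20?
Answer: -9603/5 ≈ -1920.6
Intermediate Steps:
c(L) = 6 + 12*L² (c(L) = 6 + 3*((L + L)*(L + L)) = 6 + 3*((2*L)*(2*L)) = 6 + 3*(4*L²) = 6 + 12*L²)
C(q, d) = 54 (C(q, d) = 6 + 12*2² = 6 + 12*4 = 6 + 48 = 54)
k(y) = -y/20 (k(y) = y/(-20) = y*(-1/20) = -y/20)
(k(13) + C(-8, 4))*(-240 + 204) = (-1/20*13 + 54)*(-240 + 204) = (-13/20 + 54)*(-36) = (1067/20)*(-36) = -9603/5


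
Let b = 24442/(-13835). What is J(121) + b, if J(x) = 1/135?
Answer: -657167/373545 ≈ -1.7593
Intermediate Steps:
J(x) = 1/135
b = -24442/13835 (b = 24442*(-1/13835) = -24442/13835 ≈ -1.7667)
J(121) + b = 1/135 - 24442/13835 = -657167/373545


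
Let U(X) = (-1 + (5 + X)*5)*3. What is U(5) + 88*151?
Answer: 13435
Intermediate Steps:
U(X) = 72 + 15*X (U(X) = (-1 + (25 + 5*X))*3 = (24 + 5*X)*3 = 72 + 15*X)
U(5) + 88*151 = (72 + 15*5) + 88*151 = (72 + 75) + 13288 = 147 + 13288 = 13435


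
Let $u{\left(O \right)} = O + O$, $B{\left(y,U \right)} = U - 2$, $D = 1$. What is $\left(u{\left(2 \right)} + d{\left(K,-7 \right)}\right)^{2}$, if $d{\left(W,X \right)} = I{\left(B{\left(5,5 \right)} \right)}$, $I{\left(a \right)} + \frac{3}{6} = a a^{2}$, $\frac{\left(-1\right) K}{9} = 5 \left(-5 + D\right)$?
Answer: $\frac{3721}{4} \approx 930.25$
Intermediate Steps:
$B{\left(y,U \right)} = -2 + U$
$K = 180$ ($K = - 9 \cdot 5 \left(-5 + 1\right) = - 9 \cdot 5 \left(-4\right) = \left(-9\right) \left(-20\right) = 180$)
$u{\left(O \right)} = 2 O$
$I{\left(a \right)} = - \frac{1}{2} + a^{3}$ ($I{\left(a \right)} = - \frac{1}{2} + a a^{2} = - \frac{1}{2} + a^{3}$)
$d{\left(W,X \right)} = \frac{53}{2}$ ($d{\left(W,X \right)} = - \frac{1}{2} + \left(-2 + 5\right)^{3} = - \frac{1}{2} + 3^{3} = - \frac{1}{2} + 27 = \frac{53}{2}$)
$\left(u{\left(2 \right)} + d{\left(K,-7 \right)}\right)^{2} = \left(2 \cdot 2 + \frac{53}{2}\right)^{2} = \left(4 + \frac{53}{2}\right)^{2} = \left(\frac{61}{2}\right)^{2} = \frac{3721}{4}$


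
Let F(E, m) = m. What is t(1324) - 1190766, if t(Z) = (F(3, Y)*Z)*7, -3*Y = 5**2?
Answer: -3803998/3 ≈ -1.2680e+6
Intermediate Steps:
Y = -25/3 (Y = -1/3*5**2 = -1/3*25 = -25/3 ≈ -8.3333)
t(Z) = -175*Z/3 (t(Z) = -25*Z/3*7 = -175*Z/3)
t(1324) - 1190766 = -175/3*1324 - 1190766 = -231700/3 - 1190766 = -3803998/3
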